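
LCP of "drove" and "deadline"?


Word 1: "drove"
Word 2: "deadline"
Comparing from start:
  Pos 0: 'd' == 'd'
  Pos 1: 'r' != 'e' (stop)
LCP = "d" (length 1)


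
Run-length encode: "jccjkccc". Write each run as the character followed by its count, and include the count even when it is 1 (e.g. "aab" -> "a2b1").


String: "jccjkccc"
Scanning for consecutive runs:
  'j' x 1
  'c' x 2
  'j' x 1
  'k' x 1
  'c' x 3
RLE = "j1c2j1k1c3"


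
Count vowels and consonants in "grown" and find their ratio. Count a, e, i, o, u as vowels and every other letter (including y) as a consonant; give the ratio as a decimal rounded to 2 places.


Word: "grown"
Vowels (a,e,i,o,u): 1
Consonants: 4
Ratio = 1/4
= 0.25


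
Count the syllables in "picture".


Word: "picture"
Syllable breakdown: pic-ture
Counting: 2 parts
= 2 syllables


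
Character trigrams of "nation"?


Word: "nation" (length 6)
Number of trigrams = 6 - 3 + 1 = 4
  Position 0: "nat"
  Position 1: "ati"
  Position 2: "tio"
  Position 3: "ion"
Trigrams = "nat", "ati", "tio", "ion"


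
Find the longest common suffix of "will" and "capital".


Word 1: "will"
Word 2: "capital"
Comparing from end:
  Pos -1: 'l' == 'l'
  Pos -2: 'l' != 'a' (stop)
LCS = "l" (length 1)


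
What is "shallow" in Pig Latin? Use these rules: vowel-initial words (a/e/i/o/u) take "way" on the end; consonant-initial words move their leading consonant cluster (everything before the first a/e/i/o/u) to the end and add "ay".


Word: "shallow"
Starts with consonant(s) → move to end, add 'ay'
Consonant cluster: "sh"
Pig Latin = "allowshay"


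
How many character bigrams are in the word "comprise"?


Word: "comprise" (length 8)
Number of 2-grams = length - 2 + 1 = 8 - 2 + 1
= 7


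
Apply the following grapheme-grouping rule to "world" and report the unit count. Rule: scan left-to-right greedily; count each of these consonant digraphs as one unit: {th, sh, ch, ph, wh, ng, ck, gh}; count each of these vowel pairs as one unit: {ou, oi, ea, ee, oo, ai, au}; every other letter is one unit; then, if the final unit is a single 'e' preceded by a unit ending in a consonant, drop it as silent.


Word: "world" (5 letters)
Left-to-right scan:
  1. 'w' (letter)
  2. 'o' (letter)
  3. 'r' (letter)
  4. 'l' (letter)
  5. 'd' (letter)
Units from scan: 5
Sound units = 5 units


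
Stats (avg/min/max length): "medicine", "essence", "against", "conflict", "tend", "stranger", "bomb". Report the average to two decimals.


Lengths: "medicine"=8, "essence"=7, "against"=7, "conflict"=8, "tend"=4, "stranger"=8, "bomb"=4
Sum = 46, Count = 7
Average = 46/7 = 6.57
= avg=6.57, min=4, max=8


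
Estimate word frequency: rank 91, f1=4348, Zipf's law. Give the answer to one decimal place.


Zipf's law: f(r) = f(1) / r
f(1) = 4348
f(91) = 4348 / 91
= 47.8 occurrences


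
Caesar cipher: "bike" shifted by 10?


Word: "bike"
Shift: 10
Each letter → (letter + shift) mod 26:
  'b' (1) + 10 = 11 → 'l'
  'i' (8) + 10 = 18 → 's'
  'k' (10) + 10 = 20 → 'u'
  'e' (4) + 10 = 14 → 'o'
Result = "lsuo"


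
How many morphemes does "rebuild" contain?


Word: "rebuild"
Morphemes: re- | build
Each morpheme carries meaning
= 2 morphemes


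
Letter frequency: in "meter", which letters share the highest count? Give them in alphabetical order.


Word: "meter"
Letter counts:
  'e': 2
  'm': 1
  'r': 1
  't': 1
Maximum count = 2
Most frequent = 'e' (2 times each)


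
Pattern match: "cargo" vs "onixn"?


Pattern of "cargo": [0, 1, 2, 3, 4]
Pattern of "onixn": [0, 1, 2, 3, 1]
Patterns do not match
Same pattern = No


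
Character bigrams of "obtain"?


Word: "obtain" (length 6)
Number of bigrams = 6 - 2 + 1 = 5
  Position 0: "ob"
  Position 1: "bt"
  Position 2: "ta"
  Position 3: "ai"
  Position 4: "in"
Bigrams = "ob", "bt", "ta", "ai", "in"


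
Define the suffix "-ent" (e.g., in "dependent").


Suffix: -ent
Example: dependent (depend + -ent)
Meaning = one who / that which


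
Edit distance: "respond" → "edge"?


Word 1: "respond" (length 7)
Word 2: "edge" (length 4)
One optimal edit sequence (insert/delete/substitute each cost 1):
  1. delete 'r'  (+1)
  2. keep 'e'
  3. delete 's'  (+1)
  4. delete 'p'  (+1)
  5. substitute 'o' -> 'd'  (+1)
  6. substitute 'n' -> 'g'  (+1)
  7. substitute 'd' -> 'e'  (+1)
Total edit operations: 6
Edit distance = 6


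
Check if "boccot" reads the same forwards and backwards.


Word: "boccot"
Reversed: "toccob"
Forward == Backward? boccot != toccob
Palindrome = No


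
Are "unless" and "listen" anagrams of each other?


Word 1: "unless" → sorted: elnssu
Word 2: "listen" → sorted: eilnst
Same letters? elnssu != eilnst
Anagram = No


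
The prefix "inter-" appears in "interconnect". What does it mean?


Prefix: inter-
Example: interconnect = inter- + connect
Meaning = between


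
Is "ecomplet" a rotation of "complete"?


Word: "complete", Candidate: "ecomplet"
Method: check if candidate is substring of word+word
"completecomplete" contains "ecomplet"? Yes
Is rotation = Yes


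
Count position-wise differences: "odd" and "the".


Comparing character by character (same length = 3):
  Pos 0: 'o' vs 't' !=
  Pos 1: 'd' vs 'h' !=
  Pos 2: 'd' vs 'e' !=
Hamming distance = 3


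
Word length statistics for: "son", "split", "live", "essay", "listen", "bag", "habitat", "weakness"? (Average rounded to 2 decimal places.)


Lengths: "son"=3, "split"=5, "live"=4, "essay"=5, "listen"=6, "bag"=3, "habitat"=7, "weakness"=8
Sum = 41, Count = 8
Average = 41/8 = 5.13
= avg=5.13, min=3, max=8


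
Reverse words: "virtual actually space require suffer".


Original: "virtual actually space require suffer"
Words (1..n): virtual | actually | space | require | suffer
Reversed (n..1): suffer | require | space | actually | virtual
Result = "suffer require space actually virtual"


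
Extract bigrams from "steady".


Word: "steady" (length 6)
Number of bigrams = 6 - 2 + 1 = 5
  Position 0: "st"
  Position 1: "te"
  Position 2: "ea"
  Position 3: "ad"
  Position 4: "dy"
Bigrams = "st", "te", "ea", "ad", "dy"


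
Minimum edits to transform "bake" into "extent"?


Word 1: "bake" (length 4)
Word 2: "extent" (length 6)
One optimal edit sequence (insert/delete/substitute each cost 1):
  1. substitute 'b' -> 'e'  (+1)
  2. substitute 'a' -> 'x'  (+1)
  3. substitute 'k' -> 't'  (+1)
  4. keep 'e'
  5. insert 'n'  (+1)
  6. insert 't'  (+1)
Total edit operations: 5
Edit distance = 5


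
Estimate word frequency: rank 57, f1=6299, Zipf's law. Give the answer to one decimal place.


Zipf's law: f(r) = f(1) / r
f(1) = 6299
f(57) = 6299 / 57
= 110.5 occurrences


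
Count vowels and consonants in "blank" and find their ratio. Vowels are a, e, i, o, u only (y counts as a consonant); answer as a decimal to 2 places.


Word: "blank"
Vowels (a,e,i,o,u): 1
Consonants: 4
Ratio = 1/4
= 0.25


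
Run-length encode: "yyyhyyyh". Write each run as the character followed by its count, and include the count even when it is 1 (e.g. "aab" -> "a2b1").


String: "yyyhyyyh"
Scanning for consecutive runs:
  'y' x 3
  'h' x 1
  'y' x 3
  'h' x 1
RLE = "y3h1y3h1"


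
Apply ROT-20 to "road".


Word: "road"
Shift: 20
Each letter → (letter + shift) mod 26:
  'r' (17) + 20 = 11 → 'l'
  'o' (14) + 20 = 8 → 'i'
  'a' (0) + 20 = 20 → 'u'
  'd' (3) + 20 = 23 → 'x'
Result = "liux"


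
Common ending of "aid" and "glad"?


Word 1: "aid"
Word 2: "glad"
Comparing from end:
  Pos -1: 'd' == 'd'
  Pos -2: 'i' != 'a' (stop)
LCS = "d" (length 1)


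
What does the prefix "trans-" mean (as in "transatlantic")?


Prefix: trans-
Example: transatlantic = trans- + atlantic
Meaning = across


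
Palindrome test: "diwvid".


Word: "diwvid"
Reversed: "divwid"
Forward == Backward? diwvid != divwid
Palindrome = No


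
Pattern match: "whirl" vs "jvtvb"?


Pattern of "whirl": [0, 1, 2, 3, 4]
Pattern of "jvtvb": [0, 1, 2, 1, 3]
Patterns do not match
Same pattern = No


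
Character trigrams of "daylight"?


Word: "daylight" (length 8)
Number of trigrams = 8 - 3 + 1 = 6
  Position 0: "day"
  Position 1: "ayl"
  Position 2: "yli"
  Position 3: "lig"
  Position 4: "igh"
  Position 5: "ght"
Trigrams = "day", "ayl", "yli", "lig", "igh", "ght"


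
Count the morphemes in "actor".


Word: "actor"
Morphemes: act / -or
Each morpheme carries meaning
= 2 morphemes


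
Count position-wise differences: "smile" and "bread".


Comparing character by character (same length = 5):
  Pos 0: 's' vs 'b' !=
  Pos 1: 'm' vs 'r' !=
  Pos 2: 'i' vs 'e' !=
  Pos 3: 'l' vs 'a' !=
  Pos 4: 'e' vs 'd' !=
Hamming distance = 5


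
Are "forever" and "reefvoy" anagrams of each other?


Word 1: "forever" → sorted: eeforrv
Word 2: "reefvoy" → sorted: eeforvy
Same letters? eeforrv != eeforvy
Anagram = No


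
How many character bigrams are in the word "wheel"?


Word: "wheel" (length 5)
Number of 2-grams = length - 2 + 1 = 5 - 2 + 1
= 4


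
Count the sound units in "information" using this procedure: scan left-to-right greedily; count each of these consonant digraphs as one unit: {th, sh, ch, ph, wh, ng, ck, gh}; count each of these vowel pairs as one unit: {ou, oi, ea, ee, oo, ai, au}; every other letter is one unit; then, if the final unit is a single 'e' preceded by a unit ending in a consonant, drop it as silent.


Word: "information" (11 letters)
Left-to-right scan:
  (1) 'i' (letter)
  (2) 'n' (letter)
  (3) 'f' (letter)
  (4) 'o' (letter)
  (5) 'r' (letter)
  (6) 'm' (letter)
  (7) 'a' (letter)
  (8) 't' (letter)
  (9) 'i' (letter)
  (10) 'o' (letter)
  (11) 'n' (letter)
Units from scan: 11
Sound units = 11 units


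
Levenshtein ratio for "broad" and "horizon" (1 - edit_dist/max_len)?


Word 1: "broad" (length 5)
Word 2: "horizon" (length 7)
One optimal edit sequence:
  1. insert 'h'  (+1)
  2. substitute 'b' -> 'o'  (+1)
  3. keep 'r'
  4. insert 'i'  (+1)
  5. substitute 'o' -> 'z'  (+1)
  6. substitute 'a' -> 'o'  (+1)
  7. substitute 'd' -> 'n'  (+1)
Edit distance = 6
Max length = max(5, 7) = 7
Similarity = 1 - 6/7
= 0.1429


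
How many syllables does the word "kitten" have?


Word: "kitten"
Syllable breakdown: kit · ten
Counting: 2 parts
= 2 syllables


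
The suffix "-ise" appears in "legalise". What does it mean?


Suffix: -ise
As in: legalise -> legal + -ise
Meaning = to make


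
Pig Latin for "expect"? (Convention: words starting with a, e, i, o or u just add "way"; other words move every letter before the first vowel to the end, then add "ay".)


Word: "expect"
Starts with vowel → add 'way'
Pig Latin = "expectway"


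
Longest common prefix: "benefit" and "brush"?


Word 1: "benefit"
Word 2: "brush"
Comparing from start:
  Pos 0: 'b' == 'b'
  Pos 1: 'e' != 'r' (stop)
LCP = "b" (length 1)


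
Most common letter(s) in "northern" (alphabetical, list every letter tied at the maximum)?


Word: "northern"
Letter counts:
  'e': 1
  'h': 1
  'n': 2
  'o': 1
  'r': 2
  't': 1
Maximum count = 2
Most frequent = 'n', 'r' (2 times each)


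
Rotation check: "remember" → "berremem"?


Word: "remember", Candidate: "berremem"
Method: check if candidate is substring of word+word
"rememberremember" contains "berremem"? Yes
Is rotation = Yes


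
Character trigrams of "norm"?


Word: "norm" (length 4)
Number of trigrams = 4 - 3 + 1 = 2
  Position 0: "nor"
  Position 1: "orm"
Trigrams = "nor", "orm"


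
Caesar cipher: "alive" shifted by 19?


Word: "alive"
Shift: 19
Each letter → (letter + shift) mod 26:
  'a' (0) + 19 = 19 → 't'
  'l' (11) + 19 = 4 → 'e'
  'i' (8) + 19 = 1 → 'b'
  'v' (21) + 19 = 14 → 'o'
  'e' (4) + 19 = 23 → 'x'
Result = "tebox"


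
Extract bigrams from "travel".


Word: "travel" (length 6)
Number of bigrams = 6 - 2 + 1 = 5
  Position 0: "tr"
  Position 1: "ra"
  Position 2: "av"
  Position 3: "ve"
  Position 4: "el"
Bigrams = "tr", "ra", "av", "ve", "el"


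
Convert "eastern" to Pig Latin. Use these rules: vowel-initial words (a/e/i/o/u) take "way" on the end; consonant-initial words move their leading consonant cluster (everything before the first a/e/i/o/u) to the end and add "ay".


Word: "eastern"
Starts with vowel → add 'way'
Pig Latin = "easternway"


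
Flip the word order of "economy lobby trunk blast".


Original: "economy lobby trunk blast"
Words (1..n): economy | lobby | trunk | blast
Reversed (n..1): blast | trunk | lobby | economy
Result = "blast trunk lobby economy"


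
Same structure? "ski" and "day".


Pattern of "ski": [0, 1, 2]
Pattern of "day": [0, 1, 2]
Patterns match
Same pattern = Yes


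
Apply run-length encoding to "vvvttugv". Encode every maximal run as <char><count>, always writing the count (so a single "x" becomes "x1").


String: "vvvttugv"
Scanning for consecutive runs:
  'v' x 3
  't' x 2
  'u' x 1
  'g' x 1
  'v' x 1
RLE = "v3t2u1g1v1"


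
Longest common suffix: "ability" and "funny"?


Word 1: "ability"
Word 2: "funny"
Comparing from end:
  Pos -1: 'y' == 'y'
  Pos -2: 't' != 'n' (stop)
LCS = "y" (length 1)


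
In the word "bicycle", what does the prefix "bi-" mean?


Prefix: bi-
Example: bicycle (bi- + cycle)
Meaning = two


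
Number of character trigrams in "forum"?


Word: "forum" (length 5)
Number of 3-grams = length - 3 + 1 = 5 - 3 + 1
= 3


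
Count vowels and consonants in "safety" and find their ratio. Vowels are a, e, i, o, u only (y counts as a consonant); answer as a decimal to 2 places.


Word: "safety"
Vowels (a,e,i,o,u): 2
Consonants: 4
Ratio = 2/4
= 0.50


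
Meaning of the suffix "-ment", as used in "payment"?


Suffix: -ment
As in: payment -> pay + -ment
Meaning = result of action


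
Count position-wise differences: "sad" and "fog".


Comparing character by character (same length = 3):
  Pos 0: 's' vs 'f' !=
  Pos 1: 'a' vs 'o' !=
  Pos 2: 'd' vs 'g' !=
Hamming distance = 3


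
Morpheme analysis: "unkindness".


Word: "unkindness"
Morphemes: un- + kind + -ness
Each morpheme carries meaning
= 3 morphemes


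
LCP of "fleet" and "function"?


Word 1: "fleet"
Word 2: "function"
Comparing from start:
  Pos 0: 'f' == 'f'
  Pos 1: 'l' != 'u' (stop)
LCP = "f" (length 1)


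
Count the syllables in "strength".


Word: "strength"
Syllable breakdown: strength
Counting: 1 part
= 1 syllable


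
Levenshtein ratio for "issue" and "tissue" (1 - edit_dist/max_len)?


Word 1: "issue" (length 5)
Word 2: "tissue" (length 6)
One optimal edit sequence:
  1. insert 't'  (+1)
  2. keep 'i'
  3. keep 's'
  4. keep 's'
  5. keep 'u'
  6. keep 'e'
Edit distance = 1
Max length = max(5, 6) = 6
Similarity = 1 - 1/6
= 0.8333


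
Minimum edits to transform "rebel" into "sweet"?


Word 1: "rebel" (length 5)
Word 2: "sweet" (length 5)
One optimal edit sequence (insert/delete/substitute each cost 1):
  1. substitute 'r' -> 's'  (+1)
  2. substitute 'e' -> 'w'  (+1)
  3. substitute 'b' -> 'e'  (+1)
  4. keep 'e'
  5. substitute 'l' -> 't'  (+1)
Total edit operations: 4
Edit distance = 4


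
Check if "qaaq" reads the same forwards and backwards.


Word: "qaaq"
Reversed: "qaaq"
Forward == Backward? qaaq == qaaq
Palindrome = Yes


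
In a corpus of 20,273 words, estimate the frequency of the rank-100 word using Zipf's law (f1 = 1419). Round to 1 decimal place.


Zipf's law: f(r) = f(1) / r
f(1) = 1419
f(100) = 1419 / 100
= 14.2 occurrences


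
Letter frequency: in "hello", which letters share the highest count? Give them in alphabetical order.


Word: "hello"
Letter counts:
  'e': 1
  'h': 1
  'l': 2
  'o': 1
Maximum count = 2
Most frequent = 'l' (2 times each)


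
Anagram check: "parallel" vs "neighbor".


Word 1: "parallel" → sorted: aaelllpr
Word 2: "neighbor" → sorted: beghinor
Same letters? aaelllpr != beghinor
Anagram = No


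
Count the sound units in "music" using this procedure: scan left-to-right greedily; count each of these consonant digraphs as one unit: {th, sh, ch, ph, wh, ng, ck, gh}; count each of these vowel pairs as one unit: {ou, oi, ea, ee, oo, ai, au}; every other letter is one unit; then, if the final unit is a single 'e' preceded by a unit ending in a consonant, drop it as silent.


Word: "music" (5 letters)
Left-to-right scan:
  [1] 'm' (letter)
  [2] 'u' (letter)
  [3] 's' (letter)
  [4] 'i' (letter)
  [5] 'c' (letter)
Units from scan: 5
Sound units = 5 units


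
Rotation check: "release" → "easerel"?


Word: "release", Candidate: "easerel"
Method: check if candidate is substring of word+word
"releaserelease" contains "easerel"? Yes
Is rotation = Yes


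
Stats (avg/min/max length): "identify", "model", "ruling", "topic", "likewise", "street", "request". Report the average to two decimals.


Lengths: "identify"=8, "model"=5, "ruling"=6, "topic"=5, "likewise"=8, "street"=6, "request"=7
Sum = 45, Count = 7
Average = 45/7 = 6.43
= avg=6.43, min=5, max=8


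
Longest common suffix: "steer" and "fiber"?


Word 1: "steer"
Word 2: "fiber"
Comparing from end:
  Pos -1: 'r' == 'r'
  Pos -2: 'e' == 'e'
  Pos -3: 'e' != 'b' (stop)
LCS = "er" (length 2)


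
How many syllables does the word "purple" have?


Word: "purple"
Syllable breakdown: pur · ple
Counting: 2 parts
= 2 syllables


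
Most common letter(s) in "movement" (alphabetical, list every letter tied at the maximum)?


Word: "movement"
Letter counts:
  'e': 2
  'm': 2
  'n': 1
  'o': 1
  't': 1
  'v': 1
Maximum count = 2
Most frequent = 'e', 'm' (2 times each)


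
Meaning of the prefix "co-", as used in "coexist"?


Prefix: co-
Example: coexist = co- + exist
Meaning = together


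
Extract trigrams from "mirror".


Word: "mirror" (length 6)
Number of trigrams = 6 - 3 + 1 = 4
  Position 0: "mir"
  Position 1: "irr"
  Position 2: "rro"
  Position 3: "ror"
Trigrams = "mir", "irr", "rro", "ror"


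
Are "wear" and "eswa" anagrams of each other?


Word 1: "wear" → sorted: aerw
Word 2: "eswa" → sorted: aesw
Same letters? aerw != aesw
Anagram = No


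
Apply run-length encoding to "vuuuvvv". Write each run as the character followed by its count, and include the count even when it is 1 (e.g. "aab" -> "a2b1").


String: "vuuuvvv"
Scanning for consecutive runs:
  'v' x 1
  'u' x 3
  'v' x 3
RLE = "v1u3v3"


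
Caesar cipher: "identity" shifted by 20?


Word: "identity"
Shift: 20
Each letter → (letter + shift) mod 26:
  'i' (8) + 20 = 2 → 'c'
  'd' (3) + 20 = 23 → 'x'
  'e' (4) + 20 = 24 → 'y'
  'n' (13) + 20 = 7 → 'h'
  't' (19) + 20 = 13 → 'n'
  'i' (8) + 20 = 2 → 'c'
  't' (19) + 20 = 13 → 'n'
  'y' (24) + 20 = 18 → 's'
Result = "cxyhncns"


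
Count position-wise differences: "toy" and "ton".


Comparing character by character (same length = 3):
  Pos 0: 't' vs 't' =
  Pos 1: 'o' vs 'o' =
  Pos 2: 'y' vs 'n' !=
Hamming distance = 1


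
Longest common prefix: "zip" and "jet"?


Word 1: "zip"
Word 2: "jet"
Comparing from start:
  Pos 0: 'z' != 'j' (stop)
LCP = "" (length 0)


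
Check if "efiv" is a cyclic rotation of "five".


Word: "five", Candidate: "efiv"
Method: check if candidate is substring of word+word
"fivefive" contains "efiv"? Yes
Is rotation = Yes


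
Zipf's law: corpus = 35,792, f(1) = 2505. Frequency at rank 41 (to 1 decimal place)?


Zipf's law: f(r) = f(1) / r
f(1) = 2505
f(41) = 2505 / 41
= 61.1 occurrences


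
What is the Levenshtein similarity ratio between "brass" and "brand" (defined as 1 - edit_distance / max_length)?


Word 1: "brass" (length 5)
Word 2: "brand" (length 5)
One optimal edit sequence:
  1. keep 'b'
  2. keep 'r'
  3. keep 'a'
  4. substitute 's' -> 'n'  (+1)
  5. substitute 's' -> 'd'  (+1)
Edit distance = 2
Max length = max(5, 5) = 5
Similarity = 1 - 2/5
= 0.6000


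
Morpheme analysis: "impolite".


Word: "impolite"
Morphemes: im- / polite
Each morpheme carries meaning
= 2 morphemes


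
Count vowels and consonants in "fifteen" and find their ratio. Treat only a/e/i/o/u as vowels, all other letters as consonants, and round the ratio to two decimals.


Word: "fifteen"
Vowels (a,e,i,o,u): 3
Consonants: 4
Ratio = 3/4
= 0.75


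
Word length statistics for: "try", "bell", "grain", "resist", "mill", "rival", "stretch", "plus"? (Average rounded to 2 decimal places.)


Lengths: "try"=3, "bell"=4, "grain"=5, "resist"=6, "mill"=4, "rival"=5, "stretch"=7, "plus"=4
Sum = 38, Count = 8
Average = 38/8 = 4.75
= avg=4.75, min=3, max=7


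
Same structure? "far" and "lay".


Pattern of "far": [0, 1, 2]
Pattern of "lay": [0, 1, 2]
Patterns match
Same pattern = Yes


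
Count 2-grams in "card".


Word: "card" (length 4)
Number of 2-grams = length - 2 + 1 = 4 - 2 + 1
= 3


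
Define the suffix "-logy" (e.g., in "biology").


Suffix: -logy
Example: biology = bio- + -logy
Meaning = study of


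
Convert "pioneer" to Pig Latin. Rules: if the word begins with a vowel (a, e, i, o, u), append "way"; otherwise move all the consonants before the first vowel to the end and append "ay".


Word: "pioneer"
Starts with consonant(s) → move to end, add 'ay'
Consonant cluster: "p"
Pig Latin = "ioneerpay"


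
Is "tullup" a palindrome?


Word: "tullup"
Reversed: "pullut"
Forward == Backward? tullup != pullut
Palindrome = No


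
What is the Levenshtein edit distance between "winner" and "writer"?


Word 1: "winner" (length 6)
Word 2: "writer" (length 6)
One optimal edit sequence (insert/delete/substitute each cost 1):
  1. keep 'w'
  2. substitute 'i' -> 'r'  (+1)
  3. substitute 'n' -> 'i'  (+1)
  4. substitute 'n' -> 't'  (+1)
  5. keep 'e'
  6. keep 'r'
Total edit operations: 3
Edit distance = 3


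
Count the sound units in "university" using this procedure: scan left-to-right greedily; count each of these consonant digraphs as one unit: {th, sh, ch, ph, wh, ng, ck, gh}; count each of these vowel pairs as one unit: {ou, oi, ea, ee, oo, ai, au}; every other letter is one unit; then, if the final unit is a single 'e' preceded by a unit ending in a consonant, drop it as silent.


Word: "university" (10 letters)
Left-to-right scan:
  1. 'u' (letter)
  2. 'n' (letter)
  3. 'i' (letter)
  4. 'v' (letter)
  5. 'e' (letter)
  6. 'r' (letter)
  7. 's' (letter)
  8. 'i' (letter)
  9. 't' (letter)
  10. 'y' (letter)
Units from scan: 10
Sound units = 10 units


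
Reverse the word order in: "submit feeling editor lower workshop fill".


Original: "submit feeling editor lower workshop fill"
Words (1..n): submit | feeling | editor | lower | workshop | fill
Reversed (n..1): fill | workshop | lower | editor | feeling | submit
Result = "fill workshop lower editor feeling submit"


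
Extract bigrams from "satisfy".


Word: "satisfy" (length 7)
Number of bigrams = 7 - 2 + 1 = 6
  Position 0: "sa"
  Position 1: "at"
  Position 2: "ti"
  Position 3: "is"
  Position 4: "sf"
  Position 5: "fy"
Bigrams = "sa", "at", "ti", "is", "sf", "fy"


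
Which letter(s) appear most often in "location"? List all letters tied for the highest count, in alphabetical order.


Word: "location"
Letter counts:
  'a': 1
  'c': 1
  'i': 1
  'l': 1
  'n': 1
  'o': 2
  't': 1
Maximum count = 2
Most frequent = 'o' (2 times each)


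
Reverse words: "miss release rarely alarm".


Original: "miss release rarely alarm"
Words (1..n): miss | release | rarely | alarm
Reversed (n..1): alarm | rarely | release | miss
Result = "alarm rarely release miss"


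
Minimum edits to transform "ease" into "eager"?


Word 1: "ease" (length 4)
Word 2: "eager" (length 5)
One optimal edit sequence (insert/delete/substitute each cost 1):
  1. keep 'e'
  2. keep 'a'
  3. substitute 's' -> 'g'  (+1)
  4. keep 'e'
  5. insert 'r'  (+1)
Total edit operations: 2
Edit distance = 2


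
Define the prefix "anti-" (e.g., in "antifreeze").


Prefix: anti-
Example: antifreeze = anti- + freeze
Meaning = against


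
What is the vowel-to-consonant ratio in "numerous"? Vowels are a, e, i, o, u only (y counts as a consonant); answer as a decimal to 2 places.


Word: "numerous"
Vowels (a,e,i,o,u): 4
Consonants: 4
Ratio = 4/4
= 1.00


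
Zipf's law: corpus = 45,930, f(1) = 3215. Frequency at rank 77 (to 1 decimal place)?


Zipf's law: f(r) = f(1) / r
f(1) = 3215
f(77) = 3215 / 77
= 41.8 occurrences


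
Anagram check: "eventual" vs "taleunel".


Word 1: "eventual" → sorted: aeelntuv
Word 2: "taleunel" → sorted: aeellntu
Same letters? aeelntuv != aeellntu
Anagram = No


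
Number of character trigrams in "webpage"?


Word: "webpage" (length 7)
Number of 3-grams = length - 3 + 1 = 7 - 3 + 1
= 5


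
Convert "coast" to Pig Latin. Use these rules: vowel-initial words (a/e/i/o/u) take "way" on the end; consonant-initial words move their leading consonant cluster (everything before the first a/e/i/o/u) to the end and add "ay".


Word: "coast"
Starts with consonant(s) → move to end, add 'ay'
Consonant cluster: "c"
Pig Latin = "oastcay"


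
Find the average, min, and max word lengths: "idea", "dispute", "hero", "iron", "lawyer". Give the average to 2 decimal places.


Lengths: "idea"=4, "dispute"=7, "hero"=4, "iron"=4, "lawyer"=6
Sum = 25, Count = 5
Average = 25/5 = 5.00
= avg=5.00, min=4, max=7


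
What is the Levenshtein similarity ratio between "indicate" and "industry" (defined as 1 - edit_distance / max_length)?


Word 1: "indicate" (length 8)
Word 2: "industry" (length 8)
One optimal edit sequence:
  1. keep 'i'
  2. keep 'n'
  3. keep 'd'
  4. substitute 'i' -> 'u'  (+1)
  5. substitute 'c' -> 's'  (+1)
  6. substitute 'a' -> 't'  (+1)
  7. substitute 't' -> 'r'  (+1)
  8. substitute 'e' -> 'y'  (+1)
Edit distance = 5
Max length = max(8, 8) = 8
Similarity = 1 - 5/8
= 0.3750


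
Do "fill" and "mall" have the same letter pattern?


Pattern of "fill": [0, 1, 2, 2]
Pattern of "mall": [0, 1, 2, 2]
Patterns match
Same pattern = Yes


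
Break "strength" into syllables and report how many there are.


Word: "strength"
Syllable breakdown: strength
Counting: 1 part
= 1 syllable


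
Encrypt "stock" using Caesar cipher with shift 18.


Word: "stock"
Shift: 18
Each letter → (letter + shift) mod 26:
  's' (18) + 18 = 10 → 'k'
  't' (19) + 18 = 11 → 'l'
  'o' (14) + 18 = 6 → 'g'
  'c' (2) + 18 = 20 → 'u'
  'k' (10) + 18 = 2 → 'c'
Result = "klguc"


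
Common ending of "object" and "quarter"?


Word 1: "object"
Word 2: "quarter"
Comparing from end:
  Pos -1: 't' != 'r' (stop)
LCS = "" (length 0)


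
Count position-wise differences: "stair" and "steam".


Comparing character by character (same length = 5):
  Pos 0: 's' vs 's' =
  Pos 1: 't' vs 't' =
  Pos 2: 'a' vs 'e' !=
  Pos 3: 'i' vs 'a' !=
  Pos 4: 'r' vs 'm' !=
Hamming distance = 3


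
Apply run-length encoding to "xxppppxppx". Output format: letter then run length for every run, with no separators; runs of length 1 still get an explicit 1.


String: "xxppppxppx"
Scanning for consecutive runs:
  'x' x 2
  'p' x 4
  'x' x 1
  'p' x 2
  'x' x 1
RLE = "x2p4x1p2x1"


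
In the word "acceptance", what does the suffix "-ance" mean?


Suffix: -ance
Example: acceptance (accept + -ance)
Meaning = state of


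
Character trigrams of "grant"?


Word: "grant" (length 5)
Number of trigrams = 5 - 3 + 1 = 3
  Position 0: "gra"
  Position 1: "ran"
  Position 2: "ant"
Trigrams = "gra", "ran", "ant"


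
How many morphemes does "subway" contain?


Word: "subway"
Morphemes: sub- / way
Each morpheme carries meaning
= 2 morphemes


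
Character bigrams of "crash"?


Word: "crash" (length 5)
Number of bigrams = 5 - 2 + 1 = 4
  Position 0: "cr"
  Position 1: "ra"
  Position 2: "as"
  Position 3: "sh"
Bigrams = "cr", "ra", "as", "sh"


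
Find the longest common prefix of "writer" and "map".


Word 1: "writer"
Word 2: "map"
Comparing from start:
  Pos 0: 'w' != 'm' (stop)
LCP = "" (length 0)


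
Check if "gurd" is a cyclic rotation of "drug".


Word: "drug", Candidate: "gurd"
Method: check if candidate is substring of word+word
"drugdrug" contains "gurd"? No
Is rotation = No


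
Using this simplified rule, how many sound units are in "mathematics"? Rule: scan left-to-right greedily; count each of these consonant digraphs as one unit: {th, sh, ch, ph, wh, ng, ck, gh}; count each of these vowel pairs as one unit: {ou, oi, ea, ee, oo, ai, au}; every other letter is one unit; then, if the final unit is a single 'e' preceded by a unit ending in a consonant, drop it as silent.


Word: "mathematics" (11 letters)
Left-to-right scan:
  [1] 'm' (letter)
  [2] 'a' (letter)
  [3] 'th' (digraph)
  [4] 'e' (letter)
  [5] 'm' (letter)
  [6] 'a' (letter)
  [7] 't' (letter)
  [8] 'i' (letter)
  [9] 'c' (letter)
  [10] 's' (letter)
Units from scan: 10
Sound units = 10 units


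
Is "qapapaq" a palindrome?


Word: "qapapaq"
Reversed: "qapapaq"
Forward == Backward? qapapaq == qapapaq
Palindrome = Yes


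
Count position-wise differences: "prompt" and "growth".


Comparing character by character (same length = 6):
  Pos 0: 'p' vs 'g' !=
  Pos 1: 'r' vs 'r' =
  Pos 2: 'o' vs 'o' =
  Pos 3: 'm' vs 'w' !=
  Pos 4: 'p' vs 't' !=
  Pos 5: 't' vs 'h' !=
Hamming distance = 4


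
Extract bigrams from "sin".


Word: "sin" (length 3)
Number of bigrams = 3 - 2 + 1 = 2
  Position 0: "si"
  Position 1: "in"
Bigrams = "si", "in"


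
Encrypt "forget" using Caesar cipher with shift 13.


Word: "forget"
Shift: 13
Each letter → (letter + shift) mod 26:
  'f' (5) + 13 = 18 → 's'
  'o' (14) + 13 = 1 → 'b'
  'r' (17) + 13 = 4 → 'e'
  'g' (6) + 13 = 19 → 't'
  'e' (4) + 13 = 17 → 'r'
  't' (19) + 13 = 6 → 'g'
Result = "sbetrg"


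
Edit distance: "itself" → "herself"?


Word 1: "itself" (length 6)
Word 2: "herself" (length 7)
One optimal edit sequence (insert/delete/substitute each cost 1):
  1. insert 'h'  (+1)
  2. substitute 'i' -> 'e'  (+1)
  3. substitute 't' -> 'r'  (+1)
  4. keep 's'
  5. keep 'e'
  6. keep 'l'
  7. keep 'f'
Total edit operations: 3
Edit distance = 3


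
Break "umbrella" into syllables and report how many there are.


Word: "umbrella"
Syllable breakdown: um-brel-la
Counting: 3 parts
= 3 syllables


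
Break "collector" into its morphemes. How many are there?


Word: "collector"
Morphemes: collect + -or
Each morpheme carries meaning
= 2 morphemes


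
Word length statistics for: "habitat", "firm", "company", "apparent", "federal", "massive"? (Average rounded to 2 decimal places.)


Lengths: "habitat"=7, "firm"=4, "company"=7, "apparent"=8, "federal"=7, "massive"=7
Sum = 40, Count = 6
Average = 40/6 = 6.67
= avg=6.67, min=4, max=8


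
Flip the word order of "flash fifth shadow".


Original: "flash fifth shadow"
Words (1..n): flash | fifth | shadow
Reversed (n..1): shadow | fifth | flash
Result = "shadow fifth flash"


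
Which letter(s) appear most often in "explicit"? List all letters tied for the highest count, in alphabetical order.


Word: "explicit"
Letter counts:
  'c': 1
  'e': 1
  'i': 2
  'l': 1
  'p': 1
  't': 1
  'x': 1
Maximum count = 2
Most frequent = 'i' (2 times each)


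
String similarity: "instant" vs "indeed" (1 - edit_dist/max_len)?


Word 1: "instant" (length 7)
Word 2: "indeed" (length 6)
One optimal edit sequence:
  1. keep 'i'
  2. keep 'n'
  3. delete 's'  (+1)
  4. substitute 't' -> 'd'  (+1)
  5. substitute 'a' -> 'e'  (+1)
  6. substitute 'n' -> 'e'  (+1)
  7. substitute 't' -> 'd'  (+1)
Edit distance = 5
Max length = max(7, 6) = 7
Similarity = 1 - 5/7
= 0.2857


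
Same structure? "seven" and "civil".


Pattern of "seven": [0, 1, 2, 1, 3]
Pattern of "civil": [0, 1, 2, 1, 3]
Patterns match
Same pattern = Yes


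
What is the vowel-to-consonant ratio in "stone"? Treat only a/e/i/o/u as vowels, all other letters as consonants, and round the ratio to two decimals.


Word: "stone"
Vowels (a,e,i,o,u): 2
Consonants: 3
Ratio = 2/3
= 0.67


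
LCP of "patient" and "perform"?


Word 1: "patient"
Word 2: "perform"
Comparing from start:
  Pos 0: 'p' == 'p'
  Pos 1: 'a' != 'e' (stop)
LCP = "p" (length 1)


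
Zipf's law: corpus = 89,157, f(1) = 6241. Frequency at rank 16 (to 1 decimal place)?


Zipf's law: f(r) = f(1) / r
f(1) = 6241
f(16) = 6241 / 16
= 390.1 occurrences


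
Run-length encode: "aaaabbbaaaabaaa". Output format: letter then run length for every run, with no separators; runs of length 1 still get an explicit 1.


String: "aaaabbbaaaabaaa"
Scanning for consecutive runs:
  'a' x 4
  'b' x 3
  'a' x 4
  'b' x 1
  'a' x 3
RLE = "a4b3a4b1a3"


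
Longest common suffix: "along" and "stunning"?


Word 1: "along"
Word 2: "stunning"
Comparing from end:
  Pos -1: 'g' == 'g'
  Pos -2: 'n' == 'n'
  Pos -3: 'o' != 'i' (stop)
LCS = "ng" (length 2)


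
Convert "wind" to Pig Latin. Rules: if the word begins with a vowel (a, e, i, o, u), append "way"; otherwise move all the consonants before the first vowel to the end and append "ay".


Word: "wind"
Starts with consonant(s) → move to end, add 'ay'
Consonant cluster: "w"
Pig Latin = "indway"


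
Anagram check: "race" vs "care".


Word 1: "race" → sorted: acer
Word 2: "care" → sorted: acer
Same letters? acer == acer
Anagram = Yes


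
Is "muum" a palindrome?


Word: "muum"
Reversed: "muum"
Forward == Backward? muum == muum
Palindrome = Yes


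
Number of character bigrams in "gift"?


Word: "gift" (length 4)
Number of 2-grams = length - 2 + 1 = 4 - 2 + 1
= 3


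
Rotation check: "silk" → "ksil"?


Word: "silk", Candidate: "ksil"
Method: check if candidate is substring of word+word
"silksilk" contains "ksil"? Yes
Is rotation = Yes


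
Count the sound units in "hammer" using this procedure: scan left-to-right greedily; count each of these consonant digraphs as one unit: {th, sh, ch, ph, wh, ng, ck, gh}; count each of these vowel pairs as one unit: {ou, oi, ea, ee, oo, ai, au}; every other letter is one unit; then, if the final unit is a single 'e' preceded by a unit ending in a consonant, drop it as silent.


Word: "hammer" (6 letters)
Left-to-right scan:
  1. 'h' (letter)
  2. 'a' (letter)
  3. 'm' (letter)
  4. 'm' (letter)
  5. 'e' (letter)
  6. 'r' (letter)
Units from scan: 6
Sound units = 6 units


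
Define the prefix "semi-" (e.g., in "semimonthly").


Prefix: semi-
As in: semimonthly -> semi- + monthly
Meaning = half


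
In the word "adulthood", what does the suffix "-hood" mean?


Suffix: -hood
Example: adulthood = adult + -hood
Meaning = state / condition


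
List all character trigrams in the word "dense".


Word: "dense" (length 5)
Number of trigrams = 5 - 3 + 1 = 3
  Position 0: "den"
  Position 1: "ens"
  Position 2: "nse"
Trigrams = "den", "ens", "nse"


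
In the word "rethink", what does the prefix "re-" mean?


Prefix: re-
Example: rethink (re- + think)
Meaning = again


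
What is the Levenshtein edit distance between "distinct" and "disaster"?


Word 1: "distinct" (length 8)
Word 2: "disaster" (length 8)
One optimal edit sequence (insert/delete/substitute each cost 1):
  1. keep 'd'
  2. keep 'i'
  3. keep 's'
  4. substitute 't' -> 'a'  (+1)
  5. substitute 'i' -> 's'  (+1)
  6. substitute 'n' -> 't'  (+1)
  7. substitute 'c' -> 'e'  (+1)
  8. substitute 't' -> 'r'  (+1)
Total edit operations: 5
Edit distance = 5


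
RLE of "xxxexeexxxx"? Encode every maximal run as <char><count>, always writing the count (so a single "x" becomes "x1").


String: "xxxexeexxxx"
Scanning for consecutive runs:
  'x' x 3
  'e' x 1
  'x' x 1
  'e' x 2
  'x' x 4
RLE = "x3e1x1e2x4"


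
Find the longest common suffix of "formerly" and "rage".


Word 1: "formerly"
Word 2: "rage"
Comparing from end:
  Pos -1: 'y' != 'e' (stop)
LCS = "" (length 0)


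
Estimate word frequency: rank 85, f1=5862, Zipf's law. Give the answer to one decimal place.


Zipf's law: f(r) = f(1) / r
f(1) = 5862
f(85) = 5862 / 85
= 69.0 occurrences


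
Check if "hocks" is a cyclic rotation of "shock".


Word: "shock", Candidate: "hocks"
Method: check if candidate is substring of word+word
"shockshock" contains "hocks"? Yes
Is rotation = Yes


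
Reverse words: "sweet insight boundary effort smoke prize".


Original: "sweet insight boundary effort smoke prize"
Words (1..n): sweet | insight | boundary | effort | smoke | prize
Reversed (n..1): prize | smoke | effort | boundary | insight | sweet
Result = "prize smoke effort boundary insight sweet"


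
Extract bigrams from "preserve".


Word: "preserve" (length 8)
Number of bigrams = 8 - 2 + 1 = 7
  Position 0: "pr"
  Position 1: "re"
  Position 2: "es"
  Position 3: "se"
  Position 4: "er"
  Position 5: "rv"
  Position 6: "ve"
Bigrams = "pr", "re", "es", "se", "er", "rv", "ve"


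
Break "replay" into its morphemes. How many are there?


Word: "replay"
Morphemes: re- / play
Each morpheme carries meaning
= 2 morphemes


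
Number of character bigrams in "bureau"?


Word: "bureau" (length 6)
Number of 2-grams = length - 2 + 1 = 6 - 2 + 1
= 5


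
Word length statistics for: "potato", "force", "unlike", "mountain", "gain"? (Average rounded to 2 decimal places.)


Lengths: "potato"=6, "force"=5, "unlike"=6, "mountain"=8, "gain"=4
Sum = 29, Count = 5
Average = 29/5 = 5.80
= avg=5.80, min=4, max=8


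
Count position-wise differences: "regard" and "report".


Comparing character by character (same length = 6):
  Pos 0: 'r' vs 'r' =
  Pos 1: 'e' vs 'e' =
  Pos 2: 'g' vs 'p' !=
  Pos 3: 'a' vs 'o' !=
  Pos 4: 'r' vs 'r' =
  Pos 5: 'd' vs 't' !=
Hamming distance = 3


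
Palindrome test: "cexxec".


Word: "cexxec"
Reversed: "cexxec"
Forward == Backward? cexxec == cexxec
Palindrome = Yes


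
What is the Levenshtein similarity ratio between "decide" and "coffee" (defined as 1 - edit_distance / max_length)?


Word 1: "decide" (length 6)
Word 2: "coffee" (length 6)
One optimal edit sequence:
  1. substitute 'd' -> 'c'  (+1)
  2. substitute 'e' -> 'o'  (+1)
  3. substitute 'c' -> 'f'  (+1)
  4. substitute 'i' -> 'f'  (+1)
  5. substitute 'd' -> 'e'  (+1)
  6. keep 'e'
Edit distance = 5
Max length = max(6, 6) = 6
Similarity = 1 - 5/6
= 0.1667


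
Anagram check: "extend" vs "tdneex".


Word 1: "extend" → sorted: deentx
Word 2: "tdneex" → sorted: deentx
Same letters? deentx == deentx
Anagram = Yes


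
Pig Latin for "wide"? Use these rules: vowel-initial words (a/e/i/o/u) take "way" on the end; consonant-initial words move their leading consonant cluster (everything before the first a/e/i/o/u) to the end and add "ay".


Word: "wide"
Starts with consonant(s) → move to end, add 'ay'
Consonant cluster: "w"
Pig Latin = "ideway"


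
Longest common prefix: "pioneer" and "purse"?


Word 1: "pioneer"
Word 2: "purse"
Comparing from start:
  Pos 0: 'p' == 'p'
  Pos 1: 'i' != 'u' (stop)
LCP = "p" (length 1)


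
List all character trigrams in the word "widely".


Word: "widely" (length 6)
Number of trigrams = 6 - 3 + 1 = 4
  Position 0: "wid"
  Position 1: "ide"
  Position 2: "del"
  Position 3: "ely"
Trigrams = "wid", "ide", "del", "ely"


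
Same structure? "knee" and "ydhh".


Pattern of "knee": [0, 1, 2, 2]
Pattern of "ydhh": [0, 1, 2, 2]
Patterns match
Same pattern = Yes


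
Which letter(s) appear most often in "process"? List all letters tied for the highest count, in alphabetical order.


Word: "process"
Letter counts:
  'c': 1
  'e': 1
  'o': 1
  'p': 1
  'r': 1
  's': 2
Maximum count = 2
Most frequent = 's' (2 times each)


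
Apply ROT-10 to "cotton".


Word: "cotton"
Shift: 10
Each letter → (letter + shift) mod 26:
  'c' (2) + 10 = 12 → 'm'
  'o' (14) + 10 = 24 → 'y'
  't' (19) + 10 = 3 → 'd'
  't' (19) + 10 = 3 → 'd'
  'o' (14) + 10 = 24 → 'y'
  'n' (13) + 10 = 23 → 'x'
Result = "myddyx"
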